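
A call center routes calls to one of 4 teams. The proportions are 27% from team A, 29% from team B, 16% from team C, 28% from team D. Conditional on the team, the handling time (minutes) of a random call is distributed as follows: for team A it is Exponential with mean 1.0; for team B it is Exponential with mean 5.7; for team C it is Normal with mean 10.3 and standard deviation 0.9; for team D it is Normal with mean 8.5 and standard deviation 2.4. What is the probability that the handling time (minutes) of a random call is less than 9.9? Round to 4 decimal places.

0.7631

Conditional on each team, P(X < 9.9): A: 0.99995; B: 0.823924; C: 0.328361; D: 0.720166.
By total probability, P(X < 9.9) = 0.27·0.99995 + 0.29·0.823924 + 0.16·0.328361 + 0.28·0.720166 = 0.763109.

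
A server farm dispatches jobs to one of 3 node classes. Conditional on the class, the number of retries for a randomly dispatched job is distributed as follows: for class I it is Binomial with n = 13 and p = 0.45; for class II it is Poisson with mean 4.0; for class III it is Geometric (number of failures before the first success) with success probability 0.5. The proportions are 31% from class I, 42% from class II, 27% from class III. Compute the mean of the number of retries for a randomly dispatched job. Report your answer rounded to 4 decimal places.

3.7635

Component means — I: 5.85; II: 4; III: 1.
E[X] = 0.31·5.85 + 0.42·4 + 0.27·1 = 3.7635.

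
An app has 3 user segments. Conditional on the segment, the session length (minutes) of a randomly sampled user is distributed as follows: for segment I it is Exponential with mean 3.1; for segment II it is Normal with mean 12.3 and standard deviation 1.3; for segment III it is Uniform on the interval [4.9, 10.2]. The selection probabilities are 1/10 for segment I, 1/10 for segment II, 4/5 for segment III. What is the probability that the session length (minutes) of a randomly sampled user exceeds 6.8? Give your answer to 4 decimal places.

Conditional on each segment, P(X > 6.8): I: 0.11152; II: 0.999988; III: 0.641509.
By total probability, P(X > 6.8) = 0.1·0.11152 + 0.1·0.999988 + 0.8·0.641509 = 0.624358.

0.6244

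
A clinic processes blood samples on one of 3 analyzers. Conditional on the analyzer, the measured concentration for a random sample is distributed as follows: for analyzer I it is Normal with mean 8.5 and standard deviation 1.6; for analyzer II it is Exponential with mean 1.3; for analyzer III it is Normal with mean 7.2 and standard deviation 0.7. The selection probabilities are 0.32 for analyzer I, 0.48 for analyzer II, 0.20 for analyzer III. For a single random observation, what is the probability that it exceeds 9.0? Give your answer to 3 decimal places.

Conditional on each analyzer, P(X > 9.0): I: 0.37733; II: 0.000984795; III: 0.005064.
By total probability, P(X > 9.0) = 0.32·0.37733 + 0.48·0.000984795 + 0.2·0.005064 = 0.122231.

0.122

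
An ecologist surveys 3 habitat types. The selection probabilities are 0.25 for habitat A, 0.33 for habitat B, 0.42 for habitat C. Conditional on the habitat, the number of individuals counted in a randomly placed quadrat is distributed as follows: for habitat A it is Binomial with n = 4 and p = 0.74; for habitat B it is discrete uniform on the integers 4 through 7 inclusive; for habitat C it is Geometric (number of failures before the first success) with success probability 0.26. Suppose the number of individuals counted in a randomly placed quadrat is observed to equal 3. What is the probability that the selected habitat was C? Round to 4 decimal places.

Likelihoods P(X=3 | ·): A: 0.421433; B: 0; C: 0.105358.
Posterior ∝ prior × likelihood. Numerator for C: 0.42·0.105358 = 0.0442505.
Normalizing constant: 0.25·0.421433 + 0.33·0 + 0.42·0.105358 = 0.149609.
P(C | observation) = 0.0442505 / 0.149609 = 0.295775.

0.2958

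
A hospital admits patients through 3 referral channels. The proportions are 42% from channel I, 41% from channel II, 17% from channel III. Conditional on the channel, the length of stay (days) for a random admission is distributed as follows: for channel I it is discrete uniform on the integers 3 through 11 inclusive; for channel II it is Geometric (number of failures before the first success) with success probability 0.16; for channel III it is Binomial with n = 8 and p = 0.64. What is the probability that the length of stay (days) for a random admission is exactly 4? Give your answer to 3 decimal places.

Conditional on each channel, P(X = 4): I: 0.111111; II: 0.0796594; III: 0.197255.
By total probability, P(X = 4) = 0.42·0.111111 + 0.41·0.0796594 + 0.17·0.197255 = 0.11286.

0.113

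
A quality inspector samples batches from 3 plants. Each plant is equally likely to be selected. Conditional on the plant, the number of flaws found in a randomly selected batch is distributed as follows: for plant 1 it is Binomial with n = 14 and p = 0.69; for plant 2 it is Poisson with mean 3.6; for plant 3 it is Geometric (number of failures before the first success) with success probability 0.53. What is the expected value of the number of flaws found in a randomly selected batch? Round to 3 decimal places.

4.716

Component means — 1: 9.66; 2: 3.6; 3: 0.886792.
E[X] = 0.333333·9.66 + 0.333333·3.6 + 0.333333·0.886792 = 4.7156.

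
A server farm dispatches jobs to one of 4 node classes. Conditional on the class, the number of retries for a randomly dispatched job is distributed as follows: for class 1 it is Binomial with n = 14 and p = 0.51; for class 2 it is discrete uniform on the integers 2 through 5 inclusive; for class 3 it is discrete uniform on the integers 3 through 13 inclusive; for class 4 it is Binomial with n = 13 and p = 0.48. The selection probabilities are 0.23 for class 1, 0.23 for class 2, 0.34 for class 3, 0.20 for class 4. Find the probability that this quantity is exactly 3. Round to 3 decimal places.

0.102

Conditional on each class, P(X = 3): 1: 0.0188786; 2: 0.25; 3: 0.0909091; 4: 0.0457218.
By total probability, P(X = 3) = 0.23·0.0188786 + 0.23·0.25 + 0.34·0.0909091 + 0.2·0.0457218 = 0.101896.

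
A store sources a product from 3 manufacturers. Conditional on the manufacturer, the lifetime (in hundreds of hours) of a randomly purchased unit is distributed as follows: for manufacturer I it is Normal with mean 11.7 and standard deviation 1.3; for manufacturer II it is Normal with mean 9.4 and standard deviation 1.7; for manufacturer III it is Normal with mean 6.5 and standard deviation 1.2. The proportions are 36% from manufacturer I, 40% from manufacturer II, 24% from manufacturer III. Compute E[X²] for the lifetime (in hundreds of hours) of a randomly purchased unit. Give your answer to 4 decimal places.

For each component E[X²] = Var + (mean)², giving I: 138.58; II: 91.25; III: 43.69.
Overall E[X²] = 0.36·138.58 + 0.4·91.25 + 0.24·43.69 = 96.8744.

96.8744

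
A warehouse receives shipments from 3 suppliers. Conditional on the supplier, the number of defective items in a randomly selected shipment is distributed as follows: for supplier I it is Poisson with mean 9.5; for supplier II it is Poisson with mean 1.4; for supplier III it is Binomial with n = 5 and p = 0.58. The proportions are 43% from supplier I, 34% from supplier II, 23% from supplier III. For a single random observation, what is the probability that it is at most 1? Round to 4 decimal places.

0.2253

Conditional on each supplier, P(X ≤ 1): I: 0.000785944; II: 0.591833; III: 0.103308.
By total probability, P(X ≤ 1) = 0.43·0.000785944 + 0.34·0.591833 + 0.23·0.103308 = 0.225322.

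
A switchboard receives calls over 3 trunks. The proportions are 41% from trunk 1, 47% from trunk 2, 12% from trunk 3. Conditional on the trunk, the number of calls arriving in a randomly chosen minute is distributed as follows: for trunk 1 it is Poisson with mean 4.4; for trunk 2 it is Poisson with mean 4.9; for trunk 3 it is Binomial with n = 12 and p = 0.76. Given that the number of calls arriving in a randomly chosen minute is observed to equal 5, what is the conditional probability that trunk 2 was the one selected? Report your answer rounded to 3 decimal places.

Likelihoods P(X=5 | ·): 1: 0.168728; 2: 0.17529; 3: 0.00921026.
Posterior ∝ prior × likelihood. Numerator for 2: 0.47·0.17529 = 0.0823861.
Normalizing constant: 0.41·0.168728 + 0.47·0.17529 + 0.12·0.00921026 = 0.15267.
P(2 | observation) = 0.0823861 / 0.15267 = 0.539636.

0.540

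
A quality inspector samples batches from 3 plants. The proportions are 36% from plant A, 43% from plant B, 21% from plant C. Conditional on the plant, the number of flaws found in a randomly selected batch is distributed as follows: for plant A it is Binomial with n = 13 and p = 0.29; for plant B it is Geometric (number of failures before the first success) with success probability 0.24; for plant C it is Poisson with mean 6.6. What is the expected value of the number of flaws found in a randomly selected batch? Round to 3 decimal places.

Component means — A: 3.77; B: 3.16667; C: 6.6.
E[X] = 0.36·3.77 + 0.43·3.16667 + 0.21·6.6 = 4.10487.

4.105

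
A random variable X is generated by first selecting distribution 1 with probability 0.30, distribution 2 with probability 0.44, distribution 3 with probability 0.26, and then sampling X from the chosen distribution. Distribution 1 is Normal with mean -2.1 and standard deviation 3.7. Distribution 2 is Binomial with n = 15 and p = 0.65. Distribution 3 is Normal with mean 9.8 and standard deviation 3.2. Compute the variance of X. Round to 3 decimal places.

37.853

Per component, 1: μ=-2.1, E[X²]=18.1; 2: μ=9.75, E[X²]=98.475; 3: μ=9.8, E[X²]=106.28.
E[X] = 0.3·-2.1 + 0.44·9.75 + 0.26·9.8 = 6.208.
E[X²] = 0.3·18.1 + 0.44·98.475 + 0.26·106.28 = 76.3918.
Var(X) = E[X²] − (E[X])² = 76.3918 − 38.5393 = 37.8525.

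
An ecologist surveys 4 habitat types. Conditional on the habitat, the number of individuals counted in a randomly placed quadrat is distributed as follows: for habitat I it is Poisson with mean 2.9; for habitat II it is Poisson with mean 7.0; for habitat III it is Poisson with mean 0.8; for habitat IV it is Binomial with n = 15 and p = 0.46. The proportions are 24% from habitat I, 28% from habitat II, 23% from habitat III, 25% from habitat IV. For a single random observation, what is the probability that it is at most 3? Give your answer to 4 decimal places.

Conditional on each habitat, P(X ≤ 3): I: 0.669623; II: 0.0817654; III: 0.99092; IV: 0.0359375.
By total probability, P(X ≤ 3) = 0.24·0.669623 + 0.28·0.0817654 + 0.23·0.99092 + 0.25·0.0359375 = 0.4205.

0.4205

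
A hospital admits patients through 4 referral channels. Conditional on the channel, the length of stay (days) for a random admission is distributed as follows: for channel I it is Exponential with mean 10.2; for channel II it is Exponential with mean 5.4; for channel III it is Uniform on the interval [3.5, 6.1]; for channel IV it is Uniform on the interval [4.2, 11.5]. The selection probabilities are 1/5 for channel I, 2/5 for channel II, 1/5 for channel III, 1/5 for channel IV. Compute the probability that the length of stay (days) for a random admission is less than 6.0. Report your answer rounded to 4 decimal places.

0.5989

Conditional on each channel, P(X < 6.0): I: 0.444694; II: 0.670807; III: 0.961538; IV: 0.246575.
By total probability, P(X < 6.0) = 0.2·0.444694 + 0.4·0.670807 + 0.2·0.961538 + 0.2·0.246575 = 0.598884.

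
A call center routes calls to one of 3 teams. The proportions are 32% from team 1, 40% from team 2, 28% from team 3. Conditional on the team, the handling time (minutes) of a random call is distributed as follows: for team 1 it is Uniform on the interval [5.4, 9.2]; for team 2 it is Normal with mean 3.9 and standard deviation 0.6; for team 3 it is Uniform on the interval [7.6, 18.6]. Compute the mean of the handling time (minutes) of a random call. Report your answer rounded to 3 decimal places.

Component means — 1: 7.3; 2: 3.9; 3: 13.1.
E[X] = 0.32·7.3 + 0.4·3.9 + 0.28·13.1 = 7.564.

7.564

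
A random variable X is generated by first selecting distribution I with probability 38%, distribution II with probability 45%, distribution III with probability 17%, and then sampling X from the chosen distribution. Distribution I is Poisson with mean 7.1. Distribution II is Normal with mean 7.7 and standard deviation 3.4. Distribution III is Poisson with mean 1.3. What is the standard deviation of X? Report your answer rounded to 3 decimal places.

3.673

Per component, I: μ=7.1, E[X²]=57.51; II: μ=7.7, E[X²]=70.85; III: μ=1.3, E[X²]=2.99.
E[X] = 0.38·7.1 + 0.45·7.7 + 0.17·1.3 = 6.384.
E[X²] = 0.38·57.51 + 0.45·70.85 + 0.17·2.99 = 54.2446.
Var(X) = E[X²] − (E[X])² = 54.2446 − 40.7555 = 13.4891.
SD(X) = √13.4891 = 3.67276.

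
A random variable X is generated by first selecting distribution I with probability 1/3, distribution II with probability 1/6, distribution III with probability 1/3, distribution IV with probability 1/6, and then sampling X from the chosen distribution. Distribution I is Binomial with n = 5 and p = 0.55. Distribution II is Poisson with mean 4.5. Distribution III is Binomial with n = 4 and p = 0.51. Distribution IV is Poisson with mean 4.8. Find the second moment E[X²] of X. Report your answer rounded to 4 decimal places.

13.4187

For each component E[X²] = Var + (mean)², giving I: 8.8; II: 24.75; III: 5.1612; IV: 27.84.
Overall E[X²] = 0.333333·8.8 + 0.166667·24.75 + 0.333333·5.1612 + 0.166667·27.84 = 13.4187.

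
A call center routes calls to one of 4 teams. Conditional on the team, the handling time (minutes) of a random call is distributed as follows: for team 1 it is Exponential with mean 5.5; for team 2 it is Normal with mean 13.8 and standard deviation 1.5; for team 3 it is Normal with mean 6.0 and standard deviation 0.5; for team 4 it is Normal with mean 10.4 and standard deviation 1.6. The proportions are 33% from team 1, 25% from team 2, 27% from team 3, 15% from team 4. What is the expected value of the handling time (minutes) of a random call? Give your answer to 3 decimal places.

8.445

Component means — 1: 5.5; 2: 13.8; 3: 6; 4: 10.4.
E[X] = 0.33·5.5 + 0.25·13.8 + 0.27·6 + 0.15·10.4 = 8.445.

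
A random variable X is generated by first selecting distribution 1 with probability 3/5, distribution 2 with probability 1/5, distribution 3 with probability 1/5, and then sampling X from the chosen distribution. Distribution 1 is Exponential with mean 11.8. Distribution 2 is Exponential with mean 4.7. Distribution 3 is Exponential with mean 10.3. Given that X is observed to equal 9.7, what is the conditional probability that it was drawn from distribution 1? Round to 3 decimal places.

Likelihoods f(9.7 | ·): 1: 0.0372489; 2: 0.0270142; 3: 0.0378588.
Posterior ∝ prior × likelihood. Numerator for 1: 0.6·0.0372489 = 0.0223493.
Normalizing constant: 0.6·0.0372489 + 0.2·0.0270142 + 0.2·0.0378588 = 0.0353239.
P(1 | observation) = 0.0223493 / 0.0353239 = 0.632696.

0.633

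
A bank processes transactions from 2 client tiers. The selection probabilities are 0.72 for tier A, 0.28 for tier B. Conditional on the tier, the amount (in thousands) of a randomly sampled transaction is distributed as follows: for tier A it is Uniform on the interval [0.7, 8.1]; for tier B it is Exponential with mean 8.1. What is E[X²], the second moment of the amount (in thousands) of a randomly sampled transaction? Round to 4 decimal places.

53.9664

For each component E[X²] = Var + (mean)², giving A: 23.9233; B: 131.22.
Overall E[X²] = 0.72·23.9233 + 0.28·131.22 = 53.9664.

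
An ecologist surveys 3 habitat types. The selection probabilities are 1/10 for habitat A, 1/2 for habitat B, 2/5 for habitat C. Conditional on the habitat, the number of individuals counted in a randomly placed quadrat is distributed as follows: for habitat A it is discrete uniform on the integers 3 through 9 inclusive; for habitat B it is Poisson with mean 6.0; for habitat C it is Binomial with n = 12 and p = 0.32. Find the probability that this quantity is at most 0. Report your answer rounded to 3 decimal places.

Conditional on each habitat, P(X ≤ 0): A: 0; B: 0.00247875; C: 0.00977478.
By total probability, P(X ≤ 0) = 0.1·0 + 0.5·0.00247875 + 0.4·0.00977478 = 0.00514929.

0.005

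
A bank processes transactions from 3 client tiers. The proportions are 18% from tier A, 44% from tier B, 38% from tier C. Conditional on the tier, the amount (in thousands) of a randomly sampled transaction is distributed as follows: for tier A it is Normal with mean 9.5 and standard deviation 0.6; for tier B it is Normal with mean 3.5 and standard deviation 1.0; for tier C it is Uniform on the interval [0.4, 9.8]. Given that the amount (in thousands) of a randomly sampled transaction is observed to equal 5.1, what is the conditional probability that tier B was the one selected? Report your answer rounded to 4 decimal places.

0.5470

Likelihoods f(5.1 | ·): A: 1.39657e-12; B: 0.110921; C: 0.106383.
Posterior ∝ prior × likelihood. Numerator for B: 0.44·0.110921 = 0.0488052.
Normalizing constant: 0.18·1.39657e-12 + 0.44·0.110921 + 0.38·0.106383 = 0.0892307.
P(B | observation) = 0.0488052 / 0.0892307 = 0.546955.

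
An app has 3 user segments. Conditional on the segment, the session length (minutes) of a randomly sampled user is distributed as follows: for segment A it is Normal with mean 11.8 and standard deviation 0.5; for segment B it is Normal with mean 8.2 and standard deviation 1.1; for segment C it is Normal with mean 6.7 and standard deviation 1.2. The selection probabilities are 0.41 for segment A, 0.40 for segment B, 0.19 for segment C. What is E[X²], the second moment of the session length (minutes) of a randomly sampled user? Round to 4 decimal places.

For each component E[X²] = Var + (mean)², giving A: 139.49; B: 68.45; C: 46.33.
Overall E[X²] = 0.41·139.49 + 0.4·68.45 + 0.19·46.33 = 93.3736.

93.3736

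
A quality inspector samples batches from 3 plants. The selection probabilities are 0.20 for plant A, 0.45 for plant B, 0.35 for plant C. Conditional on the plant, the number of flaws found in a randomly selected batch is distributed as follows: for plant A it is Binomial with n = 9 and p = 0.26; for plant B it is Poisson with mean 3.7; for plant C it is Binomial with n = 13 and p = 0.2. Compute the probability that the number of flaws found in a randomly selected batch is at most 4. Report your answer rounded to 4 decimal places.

0.8131

Conditional on each plant, P(X ≤ 4): A: 0.942866; B: 0.687219; C: 0.900869.
By total probability, P(X ≤ 4) = 0.2·0.942866 + 0.45·0.687219 + 0.35·0.900869 = 0.813126.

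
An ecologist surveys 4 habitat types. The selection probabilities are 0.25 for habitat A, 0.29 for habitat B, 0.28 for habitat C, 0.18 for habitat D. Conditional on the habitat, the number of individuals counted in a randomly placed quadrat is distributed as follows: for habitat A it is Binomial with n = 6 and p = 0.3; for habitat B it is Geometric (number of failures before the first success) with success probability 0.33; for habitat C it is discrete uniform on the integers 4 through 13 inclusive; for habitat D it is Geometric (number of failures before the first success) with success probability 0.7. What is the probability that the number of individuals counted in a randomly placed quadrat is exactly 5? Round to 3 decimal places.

Conditional on each habitat, P(X = 5): A: 0.010206; B: 0.0445541; C: 0.1; D: 0.001701.
By total probability, P(X = 5) = 0.25·0.010206 + 0.29·0.0445541 + 0.28·0.1 + 0.18·0.001701 = 0.0437784.

0.044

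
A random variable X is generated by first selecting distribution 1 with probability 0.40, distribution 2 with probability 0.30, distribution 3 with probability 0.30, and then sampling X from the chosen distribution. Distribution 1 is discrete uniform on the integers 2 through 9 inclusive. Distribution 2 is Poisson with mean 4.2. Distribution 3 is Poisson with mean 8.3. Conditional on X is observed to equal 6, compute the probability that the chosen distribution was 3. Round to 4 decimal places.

0.2865

Likelihoods P(X=6 | ·): 1: 0.125; 2: 0.114321; 3: 0.112847.
Posterior ∝ prior × likelihood. Numerator for 3: 0.3·0.112847 = 0.0338542.
Normalizing constant: 0.4·0.125 + 0.3·0.114321 + 0.3·0.112847 = 0.118151.
P(3 | observation) = 0.0338542 / 0.118151 = 0.286535.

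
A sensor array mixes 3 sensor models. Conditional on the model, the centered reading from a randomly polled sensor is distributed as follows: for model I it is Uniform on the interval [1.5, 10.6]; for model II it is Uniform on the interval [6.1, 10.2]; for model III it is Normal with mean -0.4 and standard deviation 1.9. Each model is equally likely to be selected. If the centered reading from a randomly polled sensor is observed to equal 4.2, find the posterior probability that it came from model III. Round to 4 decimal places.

0.0925

Likelihoods f(4.2 | ·): I: 0.10989; II: 0; III: 0.0112034.
Posterior ∝ prior × likelihood. Numerator for III: 0.333333·0.0112034 = 0.00373446.
Normalizing constant: 0.333333·0.10989 + 0.333333·0 + 0.333333·0.0112034 = 0.0403645.
P(III | observation) = 0.00373446 / 0.0403645 = 0.0925184.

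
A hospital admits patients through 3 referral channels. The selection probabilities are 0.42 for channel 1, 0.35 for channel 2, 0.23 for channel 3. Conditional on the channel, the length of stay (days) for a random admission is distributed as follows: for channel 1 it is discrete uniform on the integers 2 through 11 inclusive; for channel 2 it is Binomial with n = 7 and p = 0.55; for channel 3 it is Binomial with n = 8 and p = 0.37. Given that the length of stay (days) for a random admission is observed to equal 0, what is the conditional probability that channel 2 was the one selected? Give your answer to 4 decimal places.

Likelihoods P(X=0 | ·): 1: 0; 2: 0.00373669; 3: 0.0248156.
Posterior ∝ prior × likelihood. Numerator for 2: 0.35·0.00373669 = 0.00130784.
Normalizing constant: 0.42·0 + 0.35·0.00373669 + 0.23·0.0248156 = 0.00701543.
P(2 | observation) = 0.00130784 / 0.00701543 = 0.186424.

0.1864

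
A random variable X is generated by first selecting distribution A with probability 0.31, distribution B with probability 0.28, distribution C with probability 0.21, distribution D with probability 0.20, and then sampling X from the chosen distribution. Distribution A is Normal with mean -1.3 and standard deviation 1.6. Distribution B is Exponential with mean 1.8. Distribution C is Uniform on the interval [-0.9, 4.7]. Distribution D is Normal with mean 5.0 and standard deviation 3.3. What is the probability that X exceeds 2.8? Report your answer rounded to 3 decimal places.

0.281

Conditional on each component, P(X > 2.8): A: 0.00519608; B: 0.211072; C: 0.339286; D: 0.747507.
By total probability, P(X > 2.8) = 0.31·0.00519608 + 0.28·0.211072 + 0.21·0.339286 + 0.2·0.747507 = 0.281462.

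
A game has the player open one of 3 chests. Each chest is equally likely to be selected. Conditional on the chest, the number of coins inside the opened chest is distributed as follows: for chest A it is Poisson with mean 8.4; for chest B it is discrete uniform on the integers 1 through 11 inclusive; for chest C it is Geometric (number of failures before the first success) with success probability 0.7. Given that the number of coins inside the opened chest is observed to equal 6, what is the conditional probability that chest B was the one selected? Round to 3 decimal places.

Likelihoods P(X=6 | ·): A: 0.109716; B: 0.0909091; C: 0.0005103.
Posterior ∝ prior × likelihood. Numerator for B: 0.333333·0.0909091 = 0.030303.
Normalizing constant: 0.333333·0.109716 + 0.333333·0.0909091 + 0.333333·0.0005103 = 0.0670451.
P(B | observation) = 0.030303 / 0.0670451 = 0.45198.

0.452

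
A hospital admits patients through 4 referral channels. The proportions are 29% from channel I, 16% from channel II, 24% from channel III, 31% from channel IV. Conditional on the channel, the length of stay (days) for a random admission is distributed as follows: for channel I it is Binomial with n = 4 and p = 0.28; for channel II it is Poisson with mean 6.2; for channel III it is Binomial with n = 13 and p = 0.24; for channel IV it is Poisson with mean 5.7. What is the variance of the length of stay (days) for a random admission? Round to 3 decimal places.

7.795

Per component, I: μ=1.12, E[X²]=2.0608; II: μ=6.2, E[X²]=44.64; III: μ=3.12, E[X²]=12.1056; IV: μ=5.7, E[X²]=38.19.
E[X] = 0.29·1.12 + 0.16·6.2 + 0.24·3.12 + 0.31·5.7 = 3.8326.
E[X²] = 0.29·2.0608 + 0.16·44.64 + 0.24·12.1056 + 0.31·38.19 = 22.4843.
Var(X) = E[X²] − (E[X])² = 22.4843 − 14.6888 = 7.79545.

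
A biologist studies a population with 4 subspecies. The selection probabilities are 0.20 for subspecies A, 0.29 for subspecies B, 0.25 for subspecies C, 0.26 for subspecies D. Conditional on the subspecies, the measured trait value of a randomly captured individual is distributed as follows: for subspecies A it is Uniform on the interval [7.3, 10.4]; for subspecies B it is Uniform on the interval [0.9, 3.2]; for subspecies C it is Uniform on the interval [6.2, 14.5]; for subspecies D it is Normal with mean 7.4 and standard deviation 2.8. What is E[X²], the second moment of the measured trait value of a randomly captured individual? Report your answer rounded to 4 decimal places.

For each component E[X²] = Var + (mean)², giving A: 79.1233; B: 4.64333; C: 112.863; D: 62.6.
Overall E[X²] = 0.2·79.1233 + 0.29·4.64333 + 0.25·112.863 + 0.26·62.6 = 61.6631.

61.6631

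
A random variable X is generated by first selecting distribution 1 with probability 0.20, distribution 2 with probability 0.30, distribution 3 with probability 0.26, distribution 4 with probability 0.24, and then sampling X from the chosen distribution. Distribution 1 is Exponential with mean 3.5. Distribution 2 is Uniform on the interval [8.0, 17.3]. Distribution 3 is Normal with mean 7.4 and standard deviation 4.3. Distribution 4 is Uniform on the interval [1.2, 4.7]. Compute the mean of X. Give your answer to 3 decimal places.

7.127

Component means — 1: 3.5; 2: 12.65; 3: 7.4; 4: 2.95.
E[X] = 0.2·3.5 + 0.3·12.65 + 0.26·7.4 + 0.24·2.95 = 7.127.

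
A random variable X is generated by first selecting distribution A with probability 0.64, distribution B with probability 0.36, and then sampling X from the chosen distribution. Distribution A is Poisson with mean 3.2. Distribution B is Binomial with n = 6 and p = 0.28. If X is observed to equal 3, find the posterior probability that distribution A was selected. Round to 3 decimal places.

Likelihoods P(X=3 | ·): A: 0.222616; B: 0.163871.
Posterior ∝ prior × likelihood. Numerator for A: 0.64·0.222616 = 0.142474.
Normalizing constant: 0.64·0.222616 + 0.36·0.163871 = 0.201468.
P(A | observation) = 0.142474 / 0.201468 = 0.707181.

0.707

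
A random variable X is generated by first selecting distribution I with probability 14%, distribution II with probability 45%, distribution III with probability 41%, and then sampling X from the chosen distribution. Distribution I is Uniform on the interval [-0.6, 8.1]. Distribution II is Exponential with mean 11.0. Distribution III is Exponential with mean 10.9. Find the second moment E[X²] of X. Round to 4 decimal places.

For each component E[X²] = Var + (mean)², giving I: 20.37; II: 242; III: 237.62.
Overall E[X²] = 0.14·20.37 + 0.45·242 + 0.41·237.62 = 209.176.

209.1760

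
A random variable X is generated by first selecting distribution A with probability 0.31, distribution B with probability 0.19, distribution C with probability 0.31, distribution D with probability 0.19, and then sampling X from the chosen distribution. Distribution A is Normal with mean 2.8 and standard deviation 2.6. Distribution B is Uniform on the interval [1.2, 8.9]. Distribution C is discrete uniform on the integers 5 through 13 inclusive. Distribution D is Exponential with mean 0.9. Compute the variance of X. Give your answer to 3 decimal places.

14.865

Per component, A: μ=2.8, E[X²]=14.6; B: μ=5.05, E[X²]=30.4433; C: μ=9, E[X²]=87.6667; D: μ=0.9, E[X²]=1.62.
E[X] = 0.31·2.8 + 0.19·5.05 + 0.31·9 + 0.19·0.9 = 4.7885.
E[X²] = 0.31·14.6 + 0.19·30.4433 + 0.31·87.6667 + 0.19·1.62 = 37.7947.
Var(X) = E[X²] − (E[X])² = 37.7947 − 22.9297 = 14.865.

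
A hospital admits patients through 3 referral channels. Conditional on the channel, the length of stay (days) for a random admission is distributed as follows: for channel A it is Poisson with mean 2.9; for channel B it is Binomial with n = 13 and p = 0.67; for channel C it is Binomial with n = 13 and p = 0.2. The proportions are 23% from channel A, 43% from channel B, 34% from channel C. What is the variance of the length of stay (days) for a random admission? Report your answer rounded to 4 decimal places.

Per component, A: μ=2.9, E[X²]=11.31; B: μ=8.71, E[X²]=78.7384; C: μ=2.6, E[X²]=8.84.
E[X] = 0.23·2.9 + 0.43·8.71 + 0.34·2.6 = 5.2963.
E[X²] = 0.23·11.31 + 0.43·78.7384 + 0.34·8.84 = 39.4644.
Var(X) = E[X²] − (E[X])² = 39.4644 − 28.0508 = 11.4136.

11.4136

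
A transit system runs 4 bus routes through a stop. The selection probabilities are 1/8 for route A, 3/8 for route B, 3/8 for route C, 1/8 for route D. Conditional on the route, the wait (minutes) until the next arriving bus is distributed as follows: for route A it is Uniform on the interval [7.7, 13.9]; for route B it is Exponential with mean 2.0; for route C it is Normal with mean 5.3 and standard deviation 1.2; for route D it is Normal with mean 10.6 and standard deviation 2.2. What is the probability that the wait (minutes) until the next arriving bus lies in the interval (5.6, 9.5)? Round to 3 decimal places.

Conditional on each route, P(5.6 < X < 9.5): A: 0.290323; B: 0.0521584; C: 0.401061; D: 0.297016.
By total probability, P(5.6 < X < 9.5) = 0.125·0.290323 + 0.375·0.0521584 + 0.375·0.401061 + 0.125·0.297016 = 0.243375.

0.243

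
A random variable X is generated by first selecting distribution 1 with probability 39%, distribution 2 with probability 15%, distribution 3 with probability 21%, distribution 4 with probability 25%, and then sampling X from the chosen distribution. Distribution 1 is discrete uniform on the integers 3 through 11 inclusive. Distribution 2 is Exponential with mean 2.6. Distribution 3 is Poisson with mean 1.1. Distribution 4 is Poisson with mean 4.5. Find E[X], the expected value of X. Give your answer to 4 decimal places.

4.4760

Component means — 1: 7; 2: 2.6; 3: 1.1; 4: 4.5.
E[X] = 0.39·7 + 0.15·2.6 + 0.21·1.1 + 0.25·4.5 = 4.476.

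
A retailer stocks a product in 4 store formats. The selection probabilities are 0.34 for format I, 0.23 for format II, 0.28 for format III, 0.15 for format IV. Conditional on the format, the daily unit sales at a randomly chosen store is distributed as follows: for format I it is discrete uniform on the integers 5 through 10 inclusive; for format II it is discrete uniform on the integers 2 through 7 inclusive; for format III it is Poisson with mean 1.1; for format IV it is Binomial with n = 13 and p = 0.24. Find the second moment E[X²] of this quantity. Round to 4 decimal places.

27.9076

For each component E[X²] = Var + (mean)², giving I: 59.1667; II: 23.1667; III: 2.31; IV: 12.1056.
Overall E[X²] = 0.34·59.1667 + 0.23·23.1667 + 0.28·2.31 + 0.15·12.1056 = 27.9076.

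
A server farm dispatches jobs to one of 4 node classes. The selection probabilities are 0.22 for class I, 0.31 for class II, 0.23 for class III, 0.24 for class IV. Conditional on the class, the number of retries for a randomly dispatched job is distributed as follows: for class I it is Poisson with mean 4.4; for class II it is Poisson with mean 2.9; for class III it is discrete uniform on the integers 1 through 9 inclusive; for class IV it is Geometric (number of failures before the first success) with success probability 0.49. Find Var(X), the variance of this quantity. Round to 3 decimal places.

Per component, I: μ=4.4, E[X²]=23.76; II: μ=2.9, E[X²]=11.31; III: μ=5, E[X²]=31.6667; IV: μ=1.04082, E[X²]=3.20741.
E[X] = 0.22·4.4 + 0.31·2.9 + 0.23·5 + 0.24·1.04082 = 3.2668.
E[X²] = 0.22·23.76 + 0.31·11.31 + 0.23·31.6667 + 0.24·3.20741 = 16.7864.
Var(X) = E[X²] − (E[X])² = 16.7864 − 10.672 = 6.11446.

6.114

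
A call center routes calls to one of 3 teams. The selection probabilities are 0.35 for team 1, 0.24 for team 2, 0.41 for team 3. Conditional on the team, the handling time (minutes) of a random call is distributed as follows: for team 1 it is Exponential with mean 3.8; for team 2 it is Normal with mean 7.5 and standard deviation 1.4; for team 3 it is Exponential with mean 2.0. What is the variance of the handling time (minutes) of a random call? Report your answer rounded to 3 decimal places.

Per component, 1: μ=3.8, E[X²]=28.88; 2: μ=7.5, E[X²]=58.21; 3: μ=2, E[X²]=8.
E[X] = 0.35·3.8 + 0.24·7.5 + 0.41·2 = 3.95.
E[X²] = 0.35·28.88 + 0.24·58.21 + 0.41·8 = 27.3584.
Var(X) = E[X²] − (E[X])² = 27.3584 − 15.6025 = 11.7559.

11.756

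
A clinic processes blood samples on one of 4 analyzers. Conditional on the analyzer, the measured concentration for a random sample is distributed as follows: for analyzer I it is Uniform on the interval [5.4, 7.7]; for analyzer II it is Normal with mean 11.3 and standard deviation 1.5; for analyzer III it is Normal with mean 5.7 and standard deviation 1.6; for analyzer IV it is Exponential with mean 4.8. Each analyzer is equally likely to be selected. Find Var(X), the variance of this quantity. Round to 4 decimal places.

13.3707

Per component, I: μ=6.55, E[X²]=43.3433; II: μ=11.3, E[X²]=129.94; III: μ=5.7, E[X²]=35.05; IV: μ=4.8, E[X²]=46.08.
E[X] = 0.25·6.55 + 0.25·11.3 + 0.25·5.7 + 0.25·4.8 = 7.0875.
E[X²] = 0.25·43.3433 + 0.25·129.94 + 0.25·35.05 + 0.25·46.08 = 63.6033.
Var(X) = E[X²] − (E[X])² = 63.6033 − 50.2327 = 13.3707.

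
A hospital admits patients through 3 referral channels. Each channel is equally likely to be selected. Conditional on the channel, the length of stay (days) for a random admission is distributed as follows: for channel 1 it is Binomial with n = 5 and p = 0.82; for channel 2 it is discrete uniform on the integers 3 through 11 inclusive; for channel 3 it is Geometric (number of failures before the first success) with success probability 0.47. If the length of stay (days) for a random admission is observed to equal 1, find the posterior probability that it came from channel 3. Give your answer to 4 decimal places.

Likelihoods P(X=1 | ·): 1: 0.00430402; 2: 0; 3: 0.2491.
Posterior ∝ prior × likelihood. Numerator for 3: 0.333333·0.2491 = 0.0830333.
Normalizing constant: 0.333333·0.00430402 + 0.333333·0 + 0.333333·0.2491 = 0.084468.
P(3 | observation) = 0.0830333 / 0.084468 = 0.983015.

0.9830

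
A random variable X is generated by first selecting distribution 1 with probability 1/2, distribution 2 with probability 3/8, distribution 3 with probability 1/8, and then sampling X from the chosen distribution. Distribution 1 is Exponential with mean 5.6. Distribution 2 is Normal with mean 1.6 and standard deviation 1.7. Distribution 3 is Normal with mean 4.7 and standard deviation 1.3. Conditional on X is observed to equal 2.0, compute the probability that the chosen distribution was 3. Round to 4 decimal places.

0.0291

Likelihoods f(2.0 | ·): 1: 0.124942; 2: 0.228265; 3: 0.0355041.
Posterior ∝ prior × likelihood. Numerator for 3: 0.125·0.0355041 = 0.00443801.
Normalizing constant: 0.5·0.124942 + 0.375·0.228265 + 0.125·0.0355041 = 0.152508.
P(3 | observation) = 0.00443801 / 0.152508 = 0.0291002.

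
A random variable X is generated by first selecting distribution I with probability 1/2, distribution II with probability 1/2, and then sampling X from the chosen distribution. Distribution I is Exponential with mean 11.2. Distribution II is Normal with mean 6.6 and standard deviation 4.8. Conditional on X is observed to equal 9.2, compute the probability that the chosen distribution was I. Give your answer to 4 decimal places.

0.3536

Likelihoods f(9.2 | ·): I: 0.0392681; II: 0.0717724.
Posterior ∝ prior × likelihood. Numerator for I: 0.5·0.0392681 = 0.0196341.
Normalizing constant: 0.5·0.0392681 + 0.5·0.0717724 = 0.0555202.
P(I | observation) = 0.0196341 / 0.0555202 = 0.353638.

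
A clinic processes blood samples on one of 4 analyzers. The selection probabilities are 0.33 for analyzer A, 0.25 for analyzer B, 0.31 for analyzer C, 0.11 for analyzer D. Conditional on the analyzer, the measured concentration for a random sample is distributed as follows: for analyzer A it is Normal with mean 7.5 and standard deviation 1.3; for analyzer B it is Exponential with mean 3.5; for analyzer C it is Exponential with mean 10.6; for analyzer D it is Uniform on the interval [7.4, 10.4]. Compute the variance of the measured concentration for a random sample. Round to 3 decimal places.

Per component, A: μ=7.5, E[X²]=57.94; B: μ=3.5, E[X²]=24.5; C: μ=10.6, E[X²]=224.72; D: μ=8.9, E[X²]=79.96.
E[X] = 0.33·7.5 + 0.25·3.5 + 0.31·10.6 + 0.11·8.9 = 7.615.
E[X²] = 0.33·57.94 + 0.25·24.5 + 0.31·224.72 + 0.11·79.96 = 103.704.
Var(X) = E[X²] − (E[X])² = 103.704 − 57.9882 = 45.7158.

45.716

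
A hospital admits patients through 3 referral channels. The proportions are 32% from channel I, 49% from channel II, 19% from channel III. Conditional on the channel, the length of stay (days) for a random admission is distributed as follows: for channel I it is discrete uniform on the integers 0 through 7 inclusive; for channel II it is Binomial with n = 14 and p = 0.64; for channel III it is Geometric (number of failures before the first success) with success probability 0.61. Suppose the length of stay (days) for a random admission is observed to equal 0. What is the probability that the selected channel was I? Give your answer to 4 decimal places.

0.2566

Likelihoods P(X=0 | ·): I: 0.125; II: 6.14094e-07; III: 0.61.
Posterior ∝ prior × likelihood. Numerator for I: 0.32·0.125 = 0.04.
Normalizing constant: 0.32·0.125 + 0.49·6.14094e-07 + 0.19·0.61 = 0.1559.
P(I | observation) = 0.04 / 0.1559 = 0.256574.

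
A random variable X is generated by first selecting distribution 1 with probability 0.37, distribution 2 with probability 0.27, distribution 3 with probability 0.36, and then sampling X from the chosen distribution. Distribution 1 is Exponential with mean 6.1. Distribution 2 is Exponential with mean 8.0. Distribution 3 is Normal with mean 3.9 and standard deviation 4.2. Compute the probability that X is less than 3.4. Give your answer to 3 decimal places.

Conditional on each component, P(X < 3.4): 1: 0.427291; 2: 0.34623; 3: 0.452619.
By total probability, P(X < 3.4) = 0.37·0.427291 + 0.27·0.34623 + 0.36·0.452619 = 0.414522.

0.415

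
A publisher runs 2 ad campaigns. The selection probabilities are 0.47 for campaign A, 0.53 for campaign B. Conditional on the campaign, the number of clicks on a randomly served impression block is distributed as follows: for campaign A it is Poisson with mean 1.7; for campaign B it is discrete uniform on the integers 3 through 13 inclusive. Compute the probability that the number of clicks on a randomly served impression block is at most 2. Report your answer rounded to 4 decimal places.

Conditional on each campaign, P(X ≤ 2): A: 0.757223; B: 0.
By total probability, P(X ≤ 2) = 0.47·0.757223 + 0.53·0 = 0.355895.

0.3559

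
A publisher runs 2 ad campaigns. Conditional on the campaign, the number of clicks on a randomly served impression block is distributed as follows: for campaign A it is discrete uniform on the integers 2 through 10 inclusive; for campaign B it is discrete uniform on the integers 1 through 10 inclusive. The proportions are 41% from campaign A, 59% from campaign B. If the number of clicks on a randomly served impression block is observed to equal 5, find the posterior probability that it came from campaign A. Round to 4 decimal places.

0.4357

Likelihoods P(X=5 | ·): A: 0.111111; B: 0.1.
Posterior ∝ prior × likelihood. Numerator for A: 0.41·0.111111 = 0.0455556.
Normalizing constant: 0.41·0.111111 + 0.59·0.1 = 0.104556.
P(A | observation) = 0.0455556 / 0.104556 = 0.435707.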